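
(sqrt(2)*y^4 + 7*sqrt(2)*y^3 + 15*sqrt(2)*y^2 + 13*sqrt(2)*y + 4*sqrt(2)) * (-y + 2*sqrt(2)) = -sqrt(2)*y^5 - 7*sqrt(2)*y^4 + 4*y^4 - 15*sqrt(2)*y^3 + 28*y^3 - 13*sqrt(2)*y^2 + 60*y^2 - 4*sqrt(2)*y + 52*y + 16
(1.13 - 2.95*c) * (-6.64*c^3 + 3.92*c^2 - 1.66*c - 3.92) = 19.588*c^4 - 19.0672*c^3 + 9.3266*c^2 + 9.6882*c - 4.4296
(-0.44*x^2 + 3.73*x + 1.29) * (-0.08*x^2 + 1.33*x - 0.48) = 0.0352*x^4 - 0.8836*x^3 + 5.0689*x^2 - 0.0746999999999998*x - 0.6192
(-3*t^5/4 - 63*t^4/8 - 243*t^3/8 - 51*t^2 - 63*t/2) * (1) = -3*t^5/4 - 63*t^4/8 - 243*t^3/8 - 51*t^2 - 63*t/2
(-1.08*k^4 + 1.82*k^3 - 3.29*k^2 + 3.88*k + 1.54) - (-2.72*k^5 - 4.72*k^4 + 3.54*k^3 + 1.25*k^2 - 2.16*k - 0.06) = 2.72*k^5 + 3.64*k^4 - 1.72*k^3 - 4.54*k^2 + 6.04*k + 1.6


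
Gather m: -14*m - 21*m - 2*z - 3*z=-35*m - 5*z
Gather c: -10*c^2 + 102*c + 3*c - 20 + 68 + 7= -10*c^2 + 105*c + 55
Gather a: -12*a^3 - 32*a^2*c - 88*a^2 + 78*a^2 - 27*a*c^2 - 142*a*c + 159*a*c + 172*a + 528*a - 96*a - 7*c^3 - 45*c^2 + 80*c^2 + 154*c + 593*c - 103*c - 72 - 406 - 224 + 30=-12*a^3 + a^2*(-32*c - 10) + a*(-27*c^2 + 17*c + 604) - 7*c^3 + 35*c^2 + 644*c - 672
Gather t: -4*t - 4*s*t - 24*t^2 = -24*t^2 + t*(-4*s - 4)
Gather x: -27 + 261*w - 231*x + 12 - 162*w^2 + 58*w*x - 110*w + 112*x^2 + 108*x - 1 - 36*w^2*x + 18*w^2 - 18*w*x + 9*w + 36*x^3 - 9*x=-144*w^2 + 160*w + 36*x^3 + 112*x^2 + x*(-36*w^2 + 40*w - 132) - 16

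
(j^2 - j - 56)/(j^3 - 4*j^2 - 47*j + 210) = (j - 8)/(j^2 - 11*j + 30)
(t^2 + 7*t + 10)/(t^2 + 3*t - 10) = (t + 2)/(t - 2)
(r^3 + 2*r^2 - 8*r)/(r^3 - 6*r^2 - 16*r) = (-r^2 - 2*r + 8)/(-r^2 + 6*r + 16)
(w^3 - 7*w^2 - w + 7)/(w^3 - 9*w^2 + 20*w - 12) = (w^2 - 6*w - 7)/(w^2 - 8*w + 12)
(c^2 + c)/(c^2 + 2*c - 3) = c*(c + 1)/(c^2 + 2*c - 3)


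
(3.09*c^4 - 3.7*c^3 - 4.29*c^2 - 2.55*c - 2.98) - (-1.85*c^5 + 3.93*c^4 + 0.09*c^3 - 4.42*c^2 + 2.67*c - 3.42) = 1.85*c^5 - 0.84*c^4 - 3.79*c^3 + 0.13*c^2 - 5.22*c + 0.44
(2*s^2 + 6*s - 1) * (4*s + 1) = 8*s^3 + 26*s^2 + 2*s - 1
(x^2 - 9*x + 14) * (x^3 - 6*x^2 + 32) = x^5 - 15*x^4 + 68*x^3 - 52*x^2 - 288*x + 448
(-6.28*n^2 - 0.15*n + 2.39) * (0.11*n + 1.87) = -0.6908*n^3 - 11.7601*n^2 - 0.0176*n + 4.4693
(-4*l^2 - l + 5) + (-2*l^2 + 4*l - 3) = -6*l^2 + 3*l + 2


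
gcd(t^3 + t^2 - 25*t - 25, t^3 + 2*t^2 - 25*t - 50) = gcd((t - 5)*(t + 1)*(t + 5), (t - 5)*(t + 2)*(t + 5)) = t^2 - 25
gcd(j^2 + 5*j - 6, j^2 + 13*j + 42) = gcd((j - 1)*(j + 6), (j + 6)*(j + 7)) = j + 6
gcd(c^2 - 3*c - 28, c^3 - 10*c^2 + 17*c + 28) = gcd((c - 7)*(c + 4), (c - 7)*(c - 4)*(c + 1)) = c - 7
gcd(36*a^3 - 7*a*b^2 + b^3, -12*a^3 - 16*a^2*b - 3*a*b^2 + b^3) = 12*a^2 + 4*a*b - b^2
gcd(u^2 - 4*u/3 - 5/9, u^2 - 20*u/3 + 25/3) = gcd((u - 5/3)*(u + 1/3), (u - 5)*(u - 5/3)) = u - 5/3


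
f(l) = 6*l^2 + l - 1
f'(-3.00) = -35.00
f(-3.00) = 50.00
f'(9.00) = 109.00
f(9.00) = 494.00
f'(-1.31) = -14.72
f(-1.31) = 7.99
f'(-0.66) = -6.92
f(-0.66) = 0.95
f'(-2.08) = -23.96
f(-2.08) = 22.88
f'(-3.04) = -35.48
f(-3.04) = 51.41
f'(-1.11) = -12.32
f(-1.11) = 5.28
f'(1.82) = 22.84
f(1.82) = 20.69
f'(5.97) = 72.64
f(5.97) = 218.82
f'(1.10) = 14.20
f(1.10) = 7.36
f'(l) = 12*l + 1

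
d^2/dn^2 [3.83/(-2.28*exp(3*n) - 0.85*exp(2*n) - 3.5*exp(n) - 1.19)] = (-3.83*(6.84*exp(2*n) + 1.7*exp(n) + 3.5)*(13.68*exp(2*n) + 3.4*exp(n) + 7.0)*exp(n) + (78.5916*exp(2*n) + 13.022*exp(n) + 13.405)*(2.28*exp(3*n) + 0.85*exp(2*n) + 3.5*exp(n) + 1.19))*exp(n)/(2.28*exp(3*n) + 0.85*exp(2*n) + 3.5*exp(n) + 1.19)^3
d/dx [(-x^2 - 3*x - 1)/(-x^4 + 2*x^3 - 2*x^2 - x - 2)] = (-2*x^5 - 7*x^4 + 8*x^3 + x^2 + 5)/(x^8 - 4*x^7 + 8*x^6 - 6*x^5 + 4*x^4 - 4*x^3 + 9*x^2 + 4*x + 4)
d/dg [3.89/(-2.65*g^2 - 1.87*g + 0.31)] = (20.617*g + 7.2743)/(2.65*g^2 + 1.87*g - 0.31)^2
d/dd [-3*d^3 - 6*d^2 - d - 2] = -9*d^2 - 12*d - 1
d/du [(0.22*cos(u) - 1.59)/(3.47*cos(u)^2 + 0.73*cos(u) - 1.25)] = (0.7634*cos(u)^2 - 11.0346*cos(u) - 0.8857)*sin(u)/(12.0409*cos(u)^4 + 5.0662*cos(u)^3 - 8.1421*cos(u)^2 - 1.825*cos(u) + 1.5625)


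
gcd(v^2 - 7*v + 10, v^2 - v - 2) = v - 2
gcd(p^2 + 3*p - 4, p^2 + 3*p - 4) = p^2 + 3*p - 4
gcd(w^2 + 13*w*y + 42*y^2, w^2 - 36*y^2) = w + 6*y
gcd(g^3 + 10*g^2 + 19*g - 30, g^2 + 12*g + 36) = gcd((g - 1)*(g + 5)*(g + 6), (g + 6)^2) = g + 6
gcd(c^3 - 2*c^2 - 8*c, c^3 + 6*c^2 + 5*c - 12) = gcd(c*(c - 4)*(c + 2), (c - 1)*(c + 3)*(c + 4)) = 1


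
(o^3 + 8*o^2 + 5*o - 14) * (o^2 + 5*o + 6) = o^5 + 13*o^4 + 51*o^3 + 59*o^2 - 40*o - 84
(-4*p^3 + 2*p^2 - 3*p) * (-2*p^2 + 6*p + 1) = 8*p^5 - 28*p^4 + 14*p^3 - 16*p^2 - 3*p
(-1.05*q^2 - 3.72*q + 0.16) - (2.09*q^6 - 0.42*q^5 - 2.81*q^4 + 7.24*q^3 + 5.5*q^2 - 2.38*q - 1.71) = -2.09*q^6 + 0.42*q^5 + 2.81*q^4 - 7.24*q^3 - 6.55*q^2 - 1.34*q + 1.87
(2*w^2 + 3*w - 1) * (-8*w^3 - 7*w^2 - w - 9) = -16*w^5 - 38*w^4 - 15*w^3 - 14*w^2 - 26*w + 9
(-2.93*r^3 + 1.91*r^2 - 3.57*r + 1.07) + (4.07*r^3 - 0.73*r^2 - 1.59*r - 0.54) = 1.14*r^3 + 1.18*r^2 - 5.16*r + 0.53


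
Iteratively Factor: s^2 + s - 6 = (s - 2)*(s + 3)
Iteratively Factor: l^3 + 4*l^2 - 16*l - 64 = (l - 4)*(l^2 + 8*l + 16) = (l - 4)*(l + 4)*(l + 4)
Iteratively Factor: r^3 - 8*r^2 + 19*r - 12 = (r - 3)*(r^2 - 5*r + 4) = (r - 3)*(r - 1)*(r - 4)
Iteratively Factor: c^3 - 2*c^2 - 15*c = (c + 3)*(c^2 - 5*c) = c*(c + 3)*(c - 5)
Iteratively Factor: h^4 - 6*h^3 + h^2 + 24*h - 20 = (h - 1)*(h^3 - 5*h^2 - 4*h + 20) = (h - 5)*(h - 1)*(h^2 - 4) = (h - 5)*(h - 2)*(h - 1)*(h + 2)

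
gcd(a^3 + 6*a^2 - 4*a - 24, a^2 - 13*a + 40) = 1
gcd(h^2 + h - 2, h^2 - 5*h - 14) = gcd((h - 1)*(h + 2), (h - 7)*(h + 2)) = h + 2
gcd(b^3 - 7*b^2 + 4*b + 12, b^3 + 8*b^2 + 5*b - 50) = b - 2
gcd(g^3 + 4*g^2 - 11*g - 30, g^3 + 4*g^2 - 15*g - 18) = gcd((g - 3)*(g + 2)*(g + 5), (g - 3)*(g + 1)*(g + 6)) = g - 3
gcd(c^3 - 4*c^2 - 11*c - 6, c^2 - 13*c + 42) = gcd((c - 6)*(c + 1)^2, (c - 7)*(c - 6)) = c - 6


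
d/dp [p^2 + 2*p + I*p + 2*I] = 2*p + 2 + I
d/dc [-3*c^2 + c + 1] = 1 - 6*c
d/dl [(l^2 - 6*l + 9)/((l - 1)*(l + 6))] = (11*l^2 - 30*l - 9)/(l^4 + 10*l^3 + 13*l^2 - 60*l + 36)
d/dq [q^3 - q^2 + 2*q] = 3*q^2 - 2*q + 2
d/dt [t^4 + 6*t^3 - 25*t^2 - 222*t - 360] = 4*t^3 + 18*t^2 - 50*t - 222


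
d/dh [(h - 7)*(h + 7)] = 2*h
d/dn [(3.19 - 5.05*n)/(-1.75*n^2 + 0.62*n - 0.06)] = (-8.8375*n^2 + 11.165*n - 1.6748)/(3.0625*n^4 - 2.17*n^3 + 0.5944*n^2 - 0.0744*n + 0.0036)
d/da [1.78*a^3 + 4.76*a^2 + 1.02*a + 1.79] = 5.34*a^2 + 9.52*a + 1.02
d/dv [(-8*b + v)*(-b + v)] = -9*b + 2*v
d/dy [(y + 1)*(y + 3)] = 2*y + 4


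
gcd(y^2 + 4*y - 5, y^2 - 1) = y - 1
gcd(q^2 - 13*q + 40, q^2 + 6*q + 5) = 1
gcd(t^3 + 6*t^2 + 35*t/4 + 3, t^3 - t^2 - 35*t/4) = 1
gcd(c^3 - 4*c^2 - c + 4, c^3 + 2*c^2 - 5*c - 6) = c + 1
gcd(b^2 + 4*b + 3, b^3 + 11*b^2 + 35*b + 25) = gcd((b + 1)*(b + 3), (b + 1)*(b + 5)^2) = b + 1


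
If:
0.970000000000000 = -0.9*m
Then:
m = -1.08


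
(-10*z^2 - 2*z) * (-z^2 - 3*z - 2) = 10*z^4 + 32*z^3 + 26*z^2 + 4*z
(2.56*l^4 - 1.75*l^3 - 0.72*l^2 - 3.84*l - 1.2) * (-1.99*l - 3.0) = -5.0944*l^5 - 4.1975*l^4 + 6.6828*l^3 + 9.8016*l^2 + 13.908*l + 3.6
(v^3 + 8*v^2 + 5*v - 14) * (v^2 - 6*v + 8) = v^5 + 2*v^4 - 35*v^3 + 20*v^2 + 124*v - 112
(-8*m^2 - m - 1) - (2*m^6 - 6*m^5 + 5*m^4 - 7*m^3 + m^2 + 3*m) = -2*m^6 + 6*m^5 - 5*m^4 + 7*m^3 - 9*m^2 - 4*m - 1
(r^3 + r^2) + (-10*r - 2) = r^3 + r^2 - 10*r - 2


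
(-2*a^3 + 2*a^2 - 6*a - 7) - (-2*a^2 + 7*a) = -2*a^3 + 4*a^2 - 13*a - 7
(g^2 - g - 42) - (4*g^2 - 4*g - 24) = -3*g^2 + 3*g - 18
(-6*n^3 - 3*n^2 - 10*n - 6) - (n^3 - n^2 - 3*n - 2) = -7*n^3 - 2*n^2 - 7*n - 4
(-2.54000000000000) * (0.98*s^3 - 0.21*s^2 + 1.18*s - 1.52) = -2.4892*s^3 + 0.5334*s^2 - 2.9972*s + 3.8608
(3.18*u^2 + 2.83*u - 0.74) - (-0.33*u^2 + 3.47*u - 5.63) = 3.51*u^2 - 0.64*u + 4.89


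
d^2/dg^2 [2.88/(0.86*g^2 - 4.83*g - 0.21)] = (4.260096*g^2 - 23.925888*g - 2.88*(1.72*g - 4.83)*(3.44*g - 9.66) - 1.040256)/(-0.86*g^2 + 4.83*g + 0.21)^3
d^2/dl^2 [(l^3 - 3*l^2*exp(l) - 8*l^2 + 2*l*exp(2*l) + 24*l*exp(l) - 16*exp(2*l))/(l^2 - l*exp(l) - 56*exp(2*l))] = 2*(-l^6 + 115*l^5*exp(l) + 8*l^5 - 423*l^4*exp(2*l) - 1032*l^4*exp(l) - 16*l^4 + 6581*l^3*exp(3*l) + 4056*l^3*exp(2*l) + 1896*l^3*exp(l) + 16*l^3 - 4760*l^2*exp(4*l) - 72136*l^2*exp(3*l) - 7104*l^2*exp(2*l) - 1392*l^2*exp(l) + 57120*l*exp(4*l) + 115040*l*exp(3*l) + 4080*l*exp(2*l) - 85680*exp(4*l) - 27344*exp(3*l))*exp(l)/(l^6 - 3*l^5*exp(l) - 165*l^4*exp(2*l) + 335*l^3*exp(3*l) + 9240*l^2*exp(4*l) - 9408*l*exp(5*l) - 175616*exp(6*l))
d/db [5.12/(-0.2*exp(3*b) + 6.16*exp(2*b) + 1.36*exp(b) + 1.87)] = (3.072*exp(2*b) - 63.0784*exp(b) - 6.9632)*exp(b)/(-0.2*exp(3*b) + 6.16*exp(2*b) + 1.36*exp(b) + 1.87)^2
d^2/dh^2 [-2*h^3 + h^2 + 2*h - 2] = 2 - 12*h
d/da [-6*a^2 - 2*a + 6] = -12*a - 2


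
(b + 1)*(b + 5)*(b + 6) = b^3 + 12*b^2 + 41*b + 30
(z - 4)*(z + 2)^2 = z^3 - 12*z - 16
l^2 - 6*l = l*(l - 6)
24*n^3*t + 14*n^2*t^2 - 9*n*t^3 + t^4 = t*(-6*n + t)*(-4*n + t)*(n + t)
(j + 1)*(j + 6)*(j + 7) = j^3 + 14*j^2 + 55*j + 42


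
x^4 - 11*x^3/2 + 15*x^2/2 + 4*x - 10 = (x - 5/2)*(x - 2)^2*(x + 1)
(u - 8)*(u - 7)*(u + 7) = u^3 - 8*u^2 - 49*u + 392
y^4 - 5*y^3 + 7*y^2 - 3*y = y*(y - 3)*(y - 1)^2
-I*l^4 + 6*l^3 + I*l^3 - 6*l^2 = l^2*(l + 6*I)*(-I*l + I)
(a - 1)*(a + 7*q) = a^2 + 7*a*q - a - 7*q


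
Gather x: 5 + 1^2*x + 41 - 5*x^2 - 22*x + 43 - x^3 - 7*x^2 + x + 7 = -x^3 - 12*x^2 - 20*x + 96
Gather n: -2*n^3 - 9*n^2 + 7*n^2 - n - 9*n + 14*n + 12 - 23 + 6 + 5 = -2*n^3 - 2*n^2 + 4*n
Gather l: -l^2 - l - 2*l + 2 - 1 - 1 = -l^2 - 3*l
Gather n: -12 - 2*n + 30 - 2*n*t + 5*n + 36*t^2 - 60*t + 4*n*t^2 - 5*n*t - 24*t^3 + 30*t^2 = n*(4*t^2 - 7*t + 3) - 24*t^3 + 66*t^2 - 60*t + 18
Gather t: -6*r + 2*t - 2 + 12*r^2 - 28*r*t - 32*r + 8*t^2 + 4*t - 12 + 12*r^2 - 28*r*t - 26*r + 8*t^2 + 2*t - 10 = 24*r^2 - 64*r + 16*t^2 + t*(8 - 56*r) - 24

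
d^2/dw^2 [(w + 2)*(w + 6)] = 2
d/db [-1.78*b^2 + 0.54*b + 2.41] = 0.54 - 3.56*b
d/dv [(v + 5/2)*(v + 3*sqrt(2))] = 2*v + 5/2 + 3*sqrt(2)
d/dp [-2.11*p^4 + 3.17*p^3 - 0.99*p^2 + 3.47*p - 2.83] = -8.44*p^3 + 9.51*p^2 - 1.98*p + 3.47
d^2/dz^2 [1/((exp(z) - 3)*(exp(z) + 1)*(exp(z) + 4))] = (9*exp(5*z) + 22*exp(4*z) - 6*exp(3*z) + 42*exp(2*z) + 217*exp(z) - 132)*exp(z)/(exp(9*z) + 6*exp(8*z) - 21*exp(7*z) - 160*exp(6*z) + 87*exp(5*z) + 1374*exp(4*z) + 685*exp(3*z) - 3492*exp(2*z) - 4752*exp(z) - 1728)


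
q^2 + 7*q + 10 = (q + 2)*(q + 5)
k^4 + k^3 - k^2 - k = k*(k - 1)*(k + 1)^2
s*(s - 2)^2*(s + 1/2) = s^4 - 7*s^3/2 + 2*s^2 + 2*s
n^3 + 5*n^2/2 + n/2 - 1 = (n - 1/2)*(n + 1)*(n + 2)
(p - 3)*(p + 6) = p^2 + 3*p - 18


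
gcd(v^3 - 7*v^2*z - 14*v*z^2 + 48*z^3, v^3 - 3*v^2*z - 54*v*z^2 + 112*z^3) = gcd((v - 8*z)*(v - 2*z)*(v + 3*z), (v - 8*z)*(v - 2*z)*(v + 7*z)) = v^2 - 10*v*z + 16*z^2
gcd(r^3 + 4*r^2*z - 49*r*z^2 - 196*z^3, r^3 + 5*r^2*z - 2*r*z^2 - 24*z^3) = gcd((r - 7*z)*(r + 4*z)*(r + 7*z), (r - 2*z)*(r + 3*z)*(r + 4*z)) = r + 4*z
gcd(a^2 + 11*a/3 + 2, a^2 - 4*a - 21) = a + 3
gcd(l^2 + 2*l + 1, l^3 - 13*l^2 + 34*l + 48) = l + 1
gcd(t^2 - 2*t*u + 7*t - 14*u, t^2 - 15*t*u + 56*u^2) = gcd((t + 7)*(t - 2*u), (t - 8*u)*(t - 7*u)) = 1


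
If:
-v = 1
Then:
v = -1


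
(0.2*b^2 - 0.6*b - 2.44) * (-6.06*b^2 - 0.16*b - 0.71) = -1.212*b^4 + 3.604*b^3 + 14.7404*b^2 + 0.8164*b + 1.7324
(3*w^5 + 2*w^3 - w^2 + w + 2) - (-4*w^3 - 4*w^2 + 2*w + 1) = 3*w^5 + 6*w^3 + 3*w^2 - w + 1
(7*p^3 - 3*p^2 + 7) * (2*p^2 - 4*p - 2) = 14*p^5 - 34*p^4 - 2*p^3 + 20*p^2 - 28*p - 14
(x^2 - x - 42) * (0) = 0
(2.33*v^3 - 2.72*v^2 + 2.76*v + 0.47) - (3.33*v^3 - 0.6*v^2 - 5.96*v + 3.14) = -1.0*v^3 - 2.12*v^2 + 8.72*v - 2.67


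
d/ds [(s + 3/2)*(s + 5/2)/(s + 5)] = (s^2 + 10*s + 65/4)/(s^2 + 10*s + 25)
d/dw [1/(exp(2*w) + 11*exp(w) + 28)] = (-2*exp(w) - 11)*exp(w)/(exp(2*w) + 11*exp(w) + 28)^2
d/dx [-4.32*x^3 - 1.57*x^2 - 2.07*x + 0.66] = -12.96*x^2 - 3.14*x - 2.07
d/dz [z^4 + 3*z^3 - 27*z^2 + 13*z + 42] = 4*z^3 + 9*z^2 - 54*z + 13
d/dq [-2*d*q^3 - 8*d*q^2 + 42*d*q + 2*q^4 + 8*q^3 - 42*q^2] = -6*d*q^2 - 16*d*q + 42*d + 8*q^3 + 24*q^2 - 84*q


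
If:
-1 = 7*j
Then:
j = -1/7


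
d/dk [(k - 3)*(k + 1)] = 2*k - 2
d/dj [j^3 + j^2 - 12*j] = 3*j^2 + 2*j - 12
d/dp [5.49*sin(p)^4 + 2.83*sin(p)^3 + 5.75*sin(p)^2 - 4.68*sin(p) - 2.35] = (21.96*sin(p)^3 + 8.49*sin(p)^2 + 11.5*sin(p) - 4.68)*cos(p)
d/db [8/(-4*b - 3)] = 32/(4*b + 3)^2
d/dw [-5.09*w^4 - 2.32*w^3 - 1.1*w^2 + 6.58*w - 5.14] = -20.36*w^3 - 6.96*w^2 - 2.2*w + 6.58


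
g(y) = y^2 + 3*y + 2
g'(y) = 2*y + 3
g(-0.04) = 1.88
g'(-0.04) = 2.92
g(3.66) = 26.38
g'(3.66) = 10.32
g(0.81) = 5.09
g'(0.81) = 4.62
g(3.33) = 23.08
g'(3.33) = 9.66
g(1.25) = 7.31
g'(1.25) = 5.50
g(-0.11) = 1.68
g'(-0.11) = 2.78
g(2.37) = 14.73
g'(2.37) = 7.74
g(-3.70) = 4.59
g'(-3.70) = -4.40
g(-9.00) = 56.00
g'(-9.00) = -15.00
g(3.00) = 20.00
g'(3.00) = 9.00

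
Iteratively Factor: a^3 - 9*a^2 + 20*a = (a)*(a^2 - 9*a + 20) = a*(a - 4)*(a - 5)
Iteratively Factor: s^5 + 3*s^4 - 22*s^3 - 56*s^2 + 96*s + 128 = (s - 2)*(s^4 + 5*s^3 - 12*s^2 - 80*s - 64) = (s - 2)*(s + 4)*(s^3 + s^2 - 16*s - 16) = (s - 2)*(s + 4)^2*(s^2 - 3*s - 4) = (s - 2)*(s + 1)*(s + 4)^2*(s - 4)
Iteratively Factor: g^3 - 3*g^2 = (g)*(g^2 - 3*g) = g*(g - 3)*(g)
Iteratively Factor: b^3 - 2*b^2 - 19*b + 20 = (b - 5)*(b^2 + 3*b - 4) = (b - 5)*(b + 4)*(b - 1)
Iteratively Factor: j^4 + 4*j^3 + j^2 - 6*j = (j + 2)*(j^3 + 2*j^2 - 3*j) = (j - 1)*(j + 2)*(j^2 + 3*j) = j*(j - 1)*(j + 2)*(j + 3)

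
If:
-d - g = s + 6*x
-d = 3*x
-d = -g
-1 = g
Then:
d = -1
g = -1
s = 0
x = 1/3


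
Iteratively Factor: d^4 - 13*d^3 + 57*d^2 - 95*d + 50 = (d - 1)*(d^3 - 12*d^2 + 45*d - 50) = (d - 2)*(d - 1)*(d^2 - 10*d + 25) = (d - 5)*(d - 2)*(d - 1)*(d - 5)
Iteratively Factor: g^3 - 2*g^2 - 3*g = (g)*(g^2 - 2*g - 3) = g*(g - 3)*(g + 1)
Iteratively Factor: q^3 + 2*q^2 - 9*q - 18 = (q + 3)*(q^2 - q - 6) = (q + 2)*(q + 3)*(q - 3)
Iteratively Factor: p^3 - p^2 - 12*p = (p - 4)*(p^2 + 3*p) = (p - 4)*(p + 3)*(p)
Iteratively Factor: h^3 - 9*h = (h)*(h^2 - 9) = h*(h - 3)*(h + 3)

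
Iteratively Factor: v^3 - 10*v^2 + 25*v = (v - 5)*(v^2 - 5*v) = (v - 5)^2*(v)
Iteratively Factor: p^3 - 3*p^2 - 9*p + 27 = (p + 3)*(p^2 - 6*p + 9) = (p - 3)*(p + 3)*(p - 3)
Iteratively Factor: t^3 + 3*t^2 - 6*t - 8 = (t - 2)*(t^2 + 5*t + 4) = (t - 2)*(t + 4)*(t + 1)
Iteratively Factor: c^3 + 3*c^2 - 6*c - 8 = (c + 4)*(c^2 - c - 2) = (c - 2)*(c + 4)*(c + 1)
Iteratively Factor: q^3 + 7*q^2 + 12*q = (q)*(q^2 + 7*q + 12) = q*(q + 4)*(q + 3)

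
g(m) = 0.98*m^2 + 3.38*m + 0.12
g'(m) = 1.96*m + 3.38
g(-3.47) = 0.19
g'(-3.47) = -3.42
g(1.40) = 6.77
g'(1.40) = 6.12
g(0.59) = 2.46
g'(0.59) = 4.54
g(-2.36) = -2.40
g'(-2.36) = -1.25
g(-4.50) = 4.76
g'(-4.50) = -5.44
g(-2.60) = -2.04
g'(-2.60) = -1.72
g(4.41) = 34.08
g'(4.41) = 12.02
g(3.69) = 25.94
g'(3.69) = 10.61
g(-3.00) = -1.20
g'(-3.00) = -2.50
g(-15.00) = 169.92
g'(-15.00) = -26.02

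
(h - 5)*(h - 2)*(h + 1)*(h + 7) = h^4 + h^3 - 39*h^2 + 31*h + 70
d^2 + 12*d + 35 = (d + 5)*(d + 7)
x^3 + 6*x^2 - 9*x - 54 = (x - 3)*(x + 3)*(x + 6)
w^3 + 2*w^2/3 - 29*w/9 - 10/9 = (w - 5/3)*(w + 1/3)*(w + 2)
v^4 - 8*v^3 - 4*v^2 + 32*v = v*(v - 8)*(v - 2)*(v + 2)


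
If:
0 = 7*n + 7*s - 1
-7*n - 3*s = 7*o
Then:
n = 1/7 - s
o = 4*s/7 - 1/7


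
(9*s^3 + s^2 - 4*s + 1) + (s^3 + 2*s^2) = 10*s^3 + 3*s^2 - 4*s + 1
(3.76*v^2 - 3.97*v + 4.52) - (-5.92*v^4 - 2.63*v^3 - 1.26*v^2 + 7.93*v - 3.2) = 5.92*v^4 + 2.63*v^3 + 5.02*v^2 - 11.9*v + 7.72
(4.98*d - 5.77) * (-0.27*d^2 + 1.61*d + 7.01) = -1.3446*d^3 + 9.5757*d^2 + 25.6201*d - 40.4477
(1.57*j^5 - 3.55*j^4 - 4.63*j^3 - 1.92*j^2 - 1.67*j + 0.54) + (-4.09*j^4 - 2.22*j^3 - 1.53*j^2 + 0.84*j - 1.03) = 1.57*j^5 - 7.64*j^4 - 6.85*j^3 - 3.45*j^2 - 0.83*j - 0.49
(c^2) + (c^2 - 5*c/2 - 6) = 2*c^2 - 5*c/2 - 6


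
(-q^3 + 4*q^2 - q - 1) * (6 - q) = q^4 - 10*q^3 + 25*q^2 - 5*q - 6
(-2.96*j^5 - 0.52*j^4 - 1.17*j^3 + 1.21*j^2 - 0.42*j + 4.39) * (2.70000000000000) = -7.992*j^5 - 1.404*j^4 - 3.159*j^3 + 3.267*j^2 - 1.134*j + 11.853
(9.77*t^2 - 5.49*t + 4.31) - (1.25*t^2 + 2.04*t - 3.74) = 8.52*t^2 - 7.53*t + 8.05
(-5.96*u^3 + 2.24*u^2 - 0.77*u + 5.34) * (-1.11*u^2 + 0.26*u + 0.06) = 6.6156*u^5 - 4.036*u^4 + 1.0795*u^3 - 5.9932*u^2 + 1.3422*u + 0.3204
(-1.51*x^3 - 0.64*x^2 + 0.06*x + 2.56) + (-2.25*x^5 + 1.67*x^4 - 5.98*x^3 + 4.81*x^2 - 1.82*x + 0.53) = -2.25*x^5 + 1.67*x^4 - 7.49*x^3 + 4.17*x^2 - 1.76*x + 3.09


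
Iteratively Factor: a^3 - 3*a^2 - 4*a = (a - 4)*(a^2 + a) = a*(a - 4)*(a + 1)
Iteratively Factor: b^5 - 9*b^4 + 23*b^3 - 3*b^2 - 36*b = (b - 3)*(b^4 - 6*b^3 + 5*b^2 + 12*b) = (b - 3)^2*(b^3 - 3*b^2 - 4*b) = b*(b - 3)^2*(b^2 - 3*b - 4) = b*(b - 3)^2*(b + 1)*(b - 4)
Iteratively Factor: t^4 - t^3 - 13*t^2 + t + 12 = (t + 1)*(t^3 - 2*t^2 - 11*t + 12) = (t + 1)*(t + 3)*(t^2 - 5*t + 4) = (t - 1)*(t + 1)*(t + 3)*(t - 4)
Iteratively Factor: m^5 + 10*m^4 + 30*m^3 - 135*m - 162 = (m + 3)*(m^4 + 7*m^3 + 9*m^2 - 27*m - 54) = (m + 3)^2*(m^3 + 4*m^2 - 3*m - 18) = (m + 3)^3*(m^2 + m - 6) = (m - 2)*(m + 3)^3*(m + 3)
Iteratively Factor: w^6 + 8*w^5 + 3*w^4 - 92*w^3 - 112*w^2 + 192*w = (w + 4)*(w^5 + 4*w^4 - 13*w^3 - 40*w^2 + 48*w) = (w - 3)*(w + 4)*(w^4 + 7*w^3 + 8*w^2 - 16*w) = (w - 3)*(w + 4)^2*(w^3 + 3*w^2 - 4*w) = (w - 3)*(w - 1)*(w + 4)^2*(w^2 + 4*w) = (w - 3)*(w - 1)*(w + 4)^3*(w)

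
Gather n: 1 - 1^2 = 0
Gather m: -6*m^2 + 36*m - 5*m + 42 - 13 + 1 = -6*m^2 + 31*m + 30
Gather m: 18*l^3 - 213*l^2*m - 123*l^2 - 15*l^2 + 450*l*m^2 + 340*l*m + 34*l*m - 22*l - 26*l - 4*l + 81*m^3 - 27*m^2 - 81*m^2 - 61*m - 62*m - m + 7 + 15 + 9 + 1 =18*l^3 - 138*l^2 - 52*l + 81*m^3 + m^2*(450*l - 108) + m*(-213*l^2 + 374*l - 124) + 32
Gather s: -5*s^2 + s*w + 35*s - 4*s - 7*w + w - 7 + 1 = -5*s^2 + s*(w + 31) - 6*w - 6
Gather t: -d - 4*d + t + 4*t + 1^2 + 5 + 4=-5*d + 5*t + 10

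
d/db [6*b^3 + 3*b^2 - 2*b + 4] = 18*b^2 + 6*b - 2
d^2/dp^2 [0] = 0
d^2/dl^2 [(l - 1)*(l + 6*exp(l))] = 6*l*exp(l) + 6*exp(l) + 2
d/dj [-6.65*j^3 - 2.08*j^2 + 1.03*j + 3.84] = -19.95*j^2 - 4.16*j + 1.03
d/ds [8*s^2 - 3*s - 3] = 16*s - 3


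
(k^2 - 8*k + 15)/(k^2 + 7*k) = (k^2 - 8*k + 15)/(k*(k + 7))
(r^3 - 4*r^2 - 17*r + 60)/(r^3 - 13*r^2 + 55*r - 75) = (r + 4)/(r - 5)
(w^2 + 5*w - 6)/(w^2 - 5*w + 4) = (w + 6)/(w - 4)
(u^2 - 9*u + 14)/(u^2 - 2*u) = (u - 7)/u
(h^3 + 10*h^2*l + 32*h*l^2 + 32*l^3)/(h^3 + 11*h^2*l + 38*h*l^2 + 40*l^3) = (h + 4*l)/(h + 5*l)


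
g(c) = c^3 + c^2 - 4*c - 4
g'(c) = 3*c^2 + 2*c - 4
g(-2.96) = -9.33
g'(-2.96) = 16.36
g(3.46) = 35.55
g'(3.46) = 38.83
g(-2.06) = -0.26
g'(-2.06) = 4.61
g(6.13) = 239.40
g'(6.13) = 120.99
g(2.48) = 7.48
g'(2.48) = 19.41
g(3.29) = 29.28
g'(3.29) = 35.05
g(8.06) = 552.33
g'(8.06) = 207.01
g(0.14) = -4.54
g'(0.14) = -3.66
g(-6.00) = -160.00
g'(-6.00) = 92.00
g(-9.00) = -616.00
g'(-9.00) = 221.00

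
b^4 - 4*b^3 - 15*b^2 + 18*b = b*(b - 6)*(b - 1)*(b + 3)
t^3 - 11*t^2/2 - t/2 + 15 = (t - 5)*(t - 2)*(t + 3/2)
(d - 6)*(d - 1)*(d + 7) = d^3 - 43*d + 42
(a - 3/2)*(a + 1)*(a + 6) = a^3 + 11*a^2/2 - 9*a/2 - 9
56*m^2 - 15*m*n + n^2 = (-8*m + n)*(-7*m + n)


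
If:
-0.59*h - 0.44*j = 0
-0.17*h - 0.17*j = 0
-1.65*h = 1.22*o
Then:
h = 0.00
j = 0.00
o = 0.00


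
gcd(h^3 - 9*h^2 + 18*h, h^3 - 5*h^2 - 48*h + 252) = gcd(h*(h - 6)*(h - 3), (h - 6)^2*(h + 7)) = h - 6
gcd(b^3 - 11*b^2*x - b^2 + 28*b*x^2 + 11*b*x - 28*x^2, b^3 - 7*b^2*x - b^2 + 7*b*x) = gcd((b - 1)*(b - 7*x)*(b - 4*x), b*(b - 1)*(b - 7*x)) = -b^2 + 7*b*x + b - 7*x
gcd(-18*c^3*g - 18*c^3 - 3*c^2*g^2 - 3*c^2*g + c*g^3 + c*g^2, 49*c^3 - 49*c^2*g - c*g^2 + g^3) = 1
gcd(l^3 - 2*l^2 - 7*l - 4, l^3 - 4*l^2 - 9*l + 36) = l - 4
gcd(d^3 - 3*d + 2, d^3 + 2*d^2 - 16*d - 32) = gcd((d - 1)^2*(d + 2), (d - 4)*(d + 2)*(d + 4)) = d + 2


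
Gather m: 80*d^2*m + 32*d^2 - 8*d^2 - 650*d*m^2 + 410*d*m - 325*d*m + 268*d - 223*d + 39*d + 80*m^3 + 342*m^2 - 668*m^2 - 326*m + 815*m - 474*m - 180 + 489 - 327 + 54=24*d^2 + 84*d + 80*m^3 + m^2*(-650*d - 326) + m*(80*d^2 + 85*d + 15) + 36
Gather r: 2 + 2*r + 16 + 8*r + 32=10*r + 50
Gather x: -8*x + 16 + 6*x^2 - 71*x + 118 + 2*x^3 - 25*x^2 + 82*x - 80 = 2*x^3 - 19*x^2 + 3*x + 54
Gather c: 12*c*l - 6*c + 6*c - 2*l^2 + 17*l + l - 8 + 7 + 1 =12*c*l - 2*l^2 + 18*l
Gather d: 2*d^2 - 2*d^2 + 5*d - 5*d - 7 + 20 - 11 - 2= 0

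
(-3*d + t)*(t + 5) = -3*d*t - 15*d + t^2 + 5*t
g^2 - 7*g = g*(g - 7)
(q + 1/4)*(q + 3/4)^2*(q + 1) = q^4 + 11*q^3/4 + 43*q^2/16 + 69*q/64 + 9/64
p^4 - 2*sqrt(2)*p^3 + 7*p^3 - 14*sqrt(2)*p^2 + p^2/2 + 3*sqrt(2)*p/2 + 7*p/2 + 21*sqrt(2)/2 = (p + 7)*(p - 3*sqrt(2)/2)*(p - sqrt(2))*(p + sqrt(2)/2)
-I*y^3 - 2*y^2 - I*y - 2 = (y - 2*I)*(y - I)*(-I*y + 1)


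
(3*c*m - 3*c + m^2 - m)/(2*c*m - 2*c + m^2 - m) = (3*c + m)/(2*c + m)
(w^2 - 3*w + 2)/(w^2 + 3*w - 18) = (w^2 - 3*w + 2)/(w^2 + 3*w - 18)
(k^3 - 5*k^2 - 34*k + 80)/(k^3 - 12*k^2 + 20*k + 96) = (k^2 + 3*k - 10)/(k^2 - 4*k - 12)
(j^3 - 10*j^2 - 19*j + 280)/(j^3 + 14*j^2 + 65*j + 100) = (j^2 - 15*j + 56)/(j^2 + 9*j + 20)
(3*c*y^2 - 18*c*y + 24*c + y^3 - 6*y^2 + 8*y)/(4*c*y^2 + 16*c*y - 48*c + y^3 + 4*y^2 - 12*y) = (3*c*y - 12*c + y^2 - 4*y)/(4*c*y + 24*c + y^2 + 6*y)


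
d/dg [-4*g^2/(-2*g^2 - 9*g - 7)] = 4*g*(9*g + 14)/(4*g^4 + 36*g^3 + 109*g^2 + 126*g + 49)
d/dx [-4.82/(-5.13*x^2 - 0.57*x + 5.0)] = (-49.4532*x - 2.7474)/(5.13*x^2 + 0.57*x - 5.0)^2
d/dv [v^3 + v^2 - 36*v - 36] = 3*v^2 + 2*v - 36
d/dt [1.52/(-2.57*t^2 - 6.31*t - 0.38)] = (7.8128*t + 9.5912)/(2.57*t^2 + 6.31*t + 0.38)^2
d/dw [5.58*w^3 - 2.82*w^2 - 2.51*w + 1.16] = 16.74*w^2 - 5.64*w - 2.51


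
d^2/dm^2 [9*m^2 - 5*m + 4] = 18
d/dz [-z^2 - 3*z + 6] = -2*z - 3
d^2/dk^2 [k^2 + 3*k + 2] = 2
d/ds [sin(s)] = cos(s)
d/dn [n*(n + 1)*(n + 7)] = 3*n^2 + 16*n + 7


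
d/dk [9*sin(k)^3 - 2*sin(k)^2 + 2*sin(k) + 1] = (27*sin(k)^2 - 4*sin(k) + 2)*cos(k)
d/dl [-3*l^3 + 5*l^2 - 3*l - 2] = -9*l^2 + 10*l - 3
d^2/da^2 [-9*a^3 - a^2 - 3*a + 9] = -54*a - 2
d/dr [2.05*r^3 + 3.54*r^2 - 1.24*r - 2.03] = 6.15*r^2 + 7.08*r - 1.24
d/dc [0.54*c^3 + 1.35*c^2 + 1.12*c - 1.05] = 1.62*c^2 + 2.7*c + 1.12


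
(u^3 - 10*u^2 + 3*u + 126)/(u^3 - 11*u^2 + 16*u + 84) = (u + 3)/(u + 2)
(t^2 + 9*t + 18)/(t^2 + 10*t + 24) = (t + 3)/(t + 4)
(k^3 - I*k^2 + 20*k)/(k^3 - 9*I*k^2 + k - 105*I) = k*(k + 4*I)/(k^2 - 4*I*k + 21)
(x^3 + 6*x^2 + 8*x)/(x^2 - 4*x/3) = 3*(x^2 + 6*x + 8)/(3*x - 4)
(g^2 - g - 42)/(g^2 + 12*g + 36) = (g - 7)/(g + 6)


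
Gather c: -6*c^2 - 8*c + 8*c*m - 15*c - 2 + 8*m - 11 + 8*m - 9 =-6*c^2 + c*(8*m - 23) + 16*m - 22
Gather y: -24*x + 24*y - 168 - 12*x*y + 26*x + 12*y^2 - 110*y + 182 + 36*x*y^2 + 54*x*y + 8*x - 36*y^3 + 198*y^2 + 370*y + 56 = 10*x - 36*y^3 + y^2*(36*x + 210) + y*(42*x + 284) + 70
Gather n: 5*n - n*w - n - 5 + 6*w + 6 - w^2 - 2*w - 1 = n*(4 - w) - w^2 + 4*w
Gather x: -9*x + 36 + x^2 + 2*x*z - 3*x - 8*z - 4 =x^2 + x*(2*z - 12) - 8*z + 32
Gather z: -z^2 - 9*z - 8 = -z^2 - 9*z - 8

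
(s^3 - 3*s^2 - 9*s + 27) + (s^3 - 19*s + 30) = 2*s^3 - 3*s^2 - 28*s + 57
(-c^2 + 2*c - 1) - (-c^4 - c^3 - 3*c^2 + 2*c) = c^4 + c^3 + 2*c^2 - 1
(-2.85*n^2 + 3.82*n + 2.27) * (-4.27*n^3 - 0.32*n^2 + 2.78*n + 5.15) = 12.1695*n^5 - 15.3994*n^4 - 18.8383*n^3 - 4.7843*n^2 + 25.9836*n + 11.6905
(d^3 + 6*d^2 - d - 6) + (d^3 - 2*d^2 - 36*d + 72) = 2*d^3 + 4*d^2 - 37*d + 66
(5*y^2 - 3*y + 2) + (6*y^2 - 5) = 11*y^2 - 3*y - 3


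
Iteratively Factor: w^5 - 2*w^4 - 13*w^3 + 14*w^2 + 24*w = (w)*(w^4 - 2*w^3 - 13*w^2 + 14*w + 24) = w*(w - 2)*(w^3 - 13*w - 12) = w*(w - 2)*(w + 3)*(w^2 - 3*w - 4) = w*(w - 2)*(w + 1)*(w + 3)*(w - 4)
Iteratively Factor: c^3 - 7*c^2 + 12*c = (c)*(c^2 - 7*c + 12) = c*(c - 4)*(c - 3)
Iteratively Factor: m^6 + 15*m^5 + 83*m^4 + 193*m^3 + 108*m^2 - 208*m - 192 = (m - 1)*(m^5 + 16*m^4 + 99*m^3 + 292*m^2 + 400*m + 192) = (m - 1)*(m + 4)*(m^4 + 12*m^3 + 51*m^2 + 88*m + 48) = (m - 1)*(m + 3)*(m + 4)*(m^3 + 9*m^2 + 24*m + 16) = (m - 1)*(m + 1)*(m + 3)*(m + 4)*(m^2 + 8*m + 16) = (m - 1)*(m + 1)*(m + 3)*(m + 4)^2*(m + 4)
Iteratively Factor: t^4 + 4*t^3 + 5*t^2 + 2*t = (t + 2)*(t^3 + 2*t^2 + t) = (t + 1)*(t + 2)*(t^2 + t) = t*(t + 1)*(t + 2)*(t + 1)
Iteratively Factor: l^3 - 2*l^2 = (l)*(l^2 - 2*l) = l*(l - 2)*(l)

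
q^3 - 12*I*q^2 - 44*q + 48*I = (q - 6*I)*(q - 4*I)*(q - 2*I)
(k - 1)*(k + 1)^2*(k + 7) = k^4 + 8*k^3 + 6*k^2 - 8*k - 7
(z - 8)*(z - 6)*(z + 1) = z^3 - 13*z^2 + 34*z + 48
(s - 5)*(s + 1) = s^2 - 4*s - 5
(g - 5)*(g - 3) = g^2 - 8*g + 15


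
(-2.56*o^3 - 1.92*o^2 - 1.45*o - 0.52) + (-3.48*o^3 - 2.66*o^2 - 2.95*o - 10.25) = -6.04*o^3 - 4.58*o^2 - 4.4*o - 10.77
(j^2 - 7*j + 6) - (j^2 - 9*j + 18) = 2*j - 12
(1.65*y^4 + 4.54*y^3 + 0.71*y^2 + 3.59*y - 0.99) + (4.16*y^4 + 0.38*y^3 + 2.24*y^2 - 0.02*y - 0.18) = 5.81*y^4 + 4.92*y^3 + 2.95*y^2 + 3.57*y - 1.17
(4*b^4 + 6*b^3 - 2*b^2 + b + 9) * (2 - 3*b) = -12*b^5 - 10*b^4 + 18*b^3 - 7*b^2 - 25*b + 18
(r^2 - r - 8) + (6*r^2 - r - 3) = 7*r^2 - 2*r - 11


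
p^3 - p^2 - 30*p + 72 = (p - 4)*(p - 3)*(p + 6)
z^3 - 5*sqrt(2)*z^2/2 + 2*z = z*(z - 2*sqrt(2))*(z - sqrt(2)/2)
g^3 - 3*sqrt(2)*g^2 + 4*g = g*(g - 2*sqrt(2))*(g - sqrt(2))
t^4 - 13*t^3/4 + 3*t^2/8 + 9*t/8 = t*(t - 3)*(t - 3/4)*(t + 1/2)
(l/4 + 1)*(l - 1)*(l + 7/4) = l^3/4 + 19*l^2/16 + 5*l/16 - 7/4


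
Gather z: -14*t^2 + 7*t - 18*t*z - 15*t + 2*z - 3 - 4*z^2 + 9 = -14*t^2 - 8*t - 4*z^2 + z*(2 - 18*t) + 6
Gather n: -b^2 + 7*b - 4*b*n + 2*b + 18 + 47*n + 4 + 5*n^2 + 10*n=-b^2 + 9*b + 5*n^2 + n*(57 - 4*b) + 22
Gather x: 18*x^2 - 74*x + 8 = 18*x^2 - 74*x + 8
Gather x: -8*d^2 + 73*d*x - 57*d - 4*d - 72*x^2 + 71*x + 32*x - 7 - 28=-8*d^2 - 61*d - 72*x^2 + x*(73*d + 103) - 35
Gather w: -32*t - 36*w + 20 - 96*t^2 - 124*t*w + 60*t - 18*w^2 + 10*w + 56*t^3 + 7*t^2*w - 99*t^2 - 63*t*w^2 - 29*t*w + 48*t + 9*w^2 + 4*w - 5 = 56*t^3 - 195*t^2 + 76*t + w^2*(-63*t - 9) + w*(7*t^2 - 153*t - 22) + 15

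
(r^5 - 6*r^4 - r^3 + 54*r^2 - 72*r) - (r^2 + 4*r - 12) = r^5 - 6*r^4 - r^3 + 53*r^2 - 76*r + 12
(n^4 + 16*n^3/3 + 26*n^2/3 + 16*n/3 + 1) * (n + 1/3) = n^5 + 17*n^4/3 + 94*n^3/9 + 74*n^2/9 + 25*n/9 + 1/3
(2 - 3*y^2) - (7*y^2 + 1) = 1 - 10*y^2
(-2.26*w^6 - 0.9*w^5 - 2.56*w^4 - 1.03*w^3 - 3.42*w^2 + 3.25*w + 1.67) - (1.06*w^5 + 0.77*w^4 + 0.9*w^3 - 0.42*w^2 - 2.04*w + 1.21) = -2.26*w^6 - 1.96*w^5 - 3.33*w^4 - 1.93*w^3 - 3.0*w^2 + 5.29*w + 0.46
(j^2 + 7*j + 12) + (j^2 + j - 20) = 2*j^2 + 8*j - 8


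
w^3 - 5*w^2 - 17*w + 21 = (w - 7)*(w - 1)*(w + 3)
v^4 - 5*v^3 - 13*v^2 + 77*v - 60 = (v - 5)*(v - 3)*(v - 1)*(v + 4)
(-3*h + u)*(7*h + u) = -21*h^2 + 4*h*u + u^2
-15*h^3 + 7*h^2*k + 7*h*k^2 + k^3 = (-h + k)*(3*h + k)*(5*h + k)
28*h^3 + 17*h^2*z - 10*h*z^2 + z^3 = (-7*h + z)*(-4*h + z)*(h + z)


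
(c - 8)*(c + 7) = c^2 - c - 56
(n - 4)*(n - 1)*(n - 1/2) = n^3 - 11*n^2/2 + 13*n/2 - 2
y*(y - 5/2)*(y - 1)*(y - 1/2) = y^4 - 4*y^3 + 17*y^2/4 - 5*y/4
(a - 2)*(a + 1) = a^2 - a - 2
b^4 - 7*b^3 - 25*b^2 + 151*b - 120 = (b - 8)*(b - 3)*(b - 1)*(b + 5)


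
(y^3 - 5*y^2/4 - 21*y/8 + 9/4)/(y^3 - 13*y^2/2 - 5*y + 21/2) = (4*y^2 - 11*y + 6)/(4*(y^2 - 8*y + 7))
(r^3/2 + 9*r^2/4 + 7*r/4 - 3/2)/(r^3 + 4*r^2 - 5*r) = (2*r^3 + 9*r^2 + 7*r - 6)/(4*r*(r^2 + 4*r - 5))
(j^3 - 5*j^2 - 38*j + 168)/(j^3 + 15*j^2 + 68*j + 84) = (j^2 - 11*j + 28)/(j^2 + 9*j + 14)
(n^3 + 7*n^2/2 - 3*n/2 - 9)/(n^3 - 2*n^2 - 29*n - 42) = (n - 3/2)/(n - 7)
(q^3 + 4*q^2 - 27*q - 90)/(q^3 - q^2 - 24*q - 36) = (q^2 + q - 30)/(q^2 - 4*q - 12)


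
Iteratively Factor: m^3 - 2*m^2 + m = (m - 1)*(m^2 - m) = (m - 1)^2*(m)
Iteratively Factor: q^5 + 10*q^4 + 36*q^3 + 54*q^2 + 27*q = (q + 1)*(q^4 + 9*q^3 + 27*q^2 + 27*q) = (q + 1)*(q + 3)*(q^3 + 6*q^2 + 9*q) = (q + 1)*(q + 3)^2*(q^2 + 3*q) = q*(q + 1)*(q + 3)^2*(q + 3)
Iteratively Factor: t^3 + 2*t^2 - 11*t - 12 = (t - 3)*(t^2 + 5*t + 4) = (t - 3)*(t + 4)*(t + 1)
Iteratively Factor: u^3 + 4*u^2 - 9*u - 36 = (u + 4)*(u^2 - 9) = (u + 3)*(u + 4)*(u - 3)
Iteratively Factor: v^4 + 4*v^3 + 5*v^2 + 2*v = (v + 1)*(v^3 + 3*v^2 + 2*v) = v*(v + 1)*(v^2 + 3*v + 2) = v*(v + 1)*(v + 2)*(v + 1)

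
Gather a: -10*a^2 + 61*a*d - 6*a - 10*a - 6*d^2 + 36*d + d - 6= -10*a^2 + a*(61*d - 16) - 6*d^2 + 37*d - 6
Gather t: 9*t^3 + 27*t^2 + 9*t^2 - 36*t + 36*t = 9*t^3 + 36*t^2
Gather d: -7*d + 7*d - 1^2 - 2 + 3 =0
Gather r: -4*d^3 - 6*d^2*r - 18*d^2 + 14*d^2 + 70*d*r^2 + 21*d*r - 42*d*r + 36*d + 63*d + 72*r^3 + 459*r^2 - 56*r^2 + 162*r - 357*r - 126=-4*d^3 - 4*d^2 + 99*d + 72*r^3 + r^2*(70*d + 403) + r*(-6*d^2 - 21*d - 195) - 126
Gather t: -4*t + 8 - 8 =-4*t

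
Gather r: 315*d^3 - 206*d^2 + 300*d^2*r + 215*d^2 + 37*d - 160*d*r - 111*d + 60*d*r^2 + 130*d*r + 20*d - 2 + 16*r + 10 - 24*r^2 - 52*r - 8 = 315*d^3 + 9*d^2 - 54*d + r^2*(60*d - 24) + r*(300*d^2 - 30*d - 36)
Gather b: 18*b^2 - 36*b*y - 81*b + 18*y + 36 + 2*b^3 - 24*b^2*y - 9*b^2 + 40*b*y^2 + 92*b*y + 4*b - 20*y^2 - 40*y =2*b^3 + b^2*(9 - 24*y) + b*(40*y^2 + 56*y - 77) - 20*y^2 - 22*y + 36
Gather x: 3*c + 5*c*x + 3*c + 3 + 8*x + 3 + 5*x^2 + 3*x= 6*c + 5*x^2 + x*(5*c + 11) + 6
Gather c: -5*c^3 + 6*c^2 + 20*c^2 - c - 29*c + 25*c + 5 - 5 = -5*c^3 + 26*c^2 - 5*c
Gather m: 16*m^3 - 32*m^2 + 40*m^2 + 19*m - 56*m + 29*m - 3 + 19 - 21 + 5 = 16*m^3 + 8*m^2 - 8*m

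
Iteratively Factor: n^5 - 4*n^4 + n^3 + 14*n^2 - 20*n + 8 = (n + 2)*(n^4 - 6*n^3 + 13*n^2 - 12*n + 4) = (n - 2)*(n + 2)*(n^3 - 4*n^2 + 5*n - 2) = (n - 2)*(n - 1)*(n + 2)*(n^2 - 3*n + 2) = (n - 2)*(n - 1)^2*(n + 2)*(n - 2)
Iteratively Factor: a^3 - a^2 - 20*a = (a + 4)*(a^2 - 5*a) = a*(a + 4)*(a - 5)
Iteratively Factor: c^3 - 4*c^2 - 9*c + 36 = (c - 3)*(c^2 - c - 12) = (c - 4)*(c - 3)*(c + 3)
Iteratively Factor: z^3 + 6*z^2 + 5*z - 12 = (z + 3)*(z^2 + 3*z - 4) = (z + 3)*(z + 4)*(z - 1)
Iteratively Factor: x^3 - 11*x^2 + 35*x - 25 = (x - 1)*(x^2 - 10*x + 25) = (x - 5)*(x - 1)*(x - 5)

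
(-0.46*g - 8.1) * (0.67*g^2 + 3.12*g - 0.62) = -0.3082*g^3 - 6.8622*g^2 - 24.9868*g + 5.022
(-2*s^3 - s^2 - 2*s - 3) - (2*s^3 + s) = -4*s^3 - s^2 - 3*s - 3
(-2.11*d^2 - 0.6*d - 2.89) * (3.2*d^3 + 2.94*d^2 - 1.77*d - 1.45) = -6.752*d^5 - 8.1234*d^4 - 7.2773*d^3 - 4.3751*d^2 + 5.9853*d + 4.1905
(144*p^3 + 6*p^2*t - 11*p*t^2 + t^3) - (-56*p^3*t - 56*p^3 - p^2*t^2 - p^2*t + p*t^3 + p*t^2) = 56*p^3*t + 200*p^3 + p^2*t^2 + 7*p^2*t - p*t^3 - 12*p*t^2 + t^3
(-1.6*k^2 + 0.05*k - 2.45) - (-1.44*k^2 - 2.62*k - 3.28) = -0.16*k^2 + 2.67*k + 0.83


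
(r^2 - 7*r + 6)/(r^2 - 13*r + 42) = (r - 1)/(r - 7)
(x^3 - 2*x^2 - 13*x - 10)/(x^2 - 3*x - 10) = x + 1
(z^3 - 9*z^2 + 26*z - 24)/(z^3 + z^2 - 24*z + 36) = (z - 4)/(z + 6)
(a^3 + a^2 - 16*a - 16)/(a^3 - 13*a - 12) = (a + 4)/(a + 3)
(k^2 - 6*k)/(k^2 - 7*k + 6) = k/(k - 1)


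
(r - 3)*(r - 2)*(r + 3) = r^3 - 2*r^2 - 9*r + 18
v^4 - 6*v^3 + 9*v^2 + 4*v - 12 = (v - 3)*(v - 2)^2*(v + 1)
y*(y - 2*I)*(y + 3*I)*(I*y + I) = I*y^4 - y^3 + I*y^3 - y^2 + 6*I*y^2 + 6*I*y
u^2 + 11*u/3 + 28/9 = (u + 4/3)*(u + 7/3)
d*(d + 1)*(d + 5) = d^3 + 6*d^2 + 5*d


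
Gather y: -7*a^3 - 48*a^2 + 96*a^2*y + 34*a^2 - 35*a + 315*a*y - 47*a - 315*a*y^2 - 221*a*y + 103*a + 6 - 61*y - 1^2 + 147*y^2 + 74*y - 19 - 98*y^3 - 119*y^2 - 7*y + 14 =-7*a^3 - 14*a^2 + 21*a - 98*y^3 + y^2*(28 - 315*a) + y*(96*a^2 + 94*a + 6)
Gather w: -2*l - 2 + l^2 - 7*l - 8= l^2 - 9*l - 10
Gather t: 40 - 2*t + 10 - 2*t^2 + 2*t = 50 - 2*t^2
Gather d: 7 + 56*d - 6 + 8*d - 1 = 64*d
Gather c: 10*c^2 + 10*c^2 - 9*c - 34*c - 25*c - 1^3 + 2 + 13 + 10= 20*c^2 - 68*c + 24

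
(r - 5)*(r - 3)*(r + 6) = r^3 - 2*r^2 - 33*r + 90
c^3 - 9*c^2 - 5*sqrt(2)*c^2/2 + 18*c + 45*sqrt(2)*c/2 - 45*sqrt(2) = (c - 6)*(c - 3)*(c - 5*sqrt(2)/2)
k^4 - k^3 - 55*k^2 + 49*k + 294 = (k - 7)*(k - 3)*(k + 2)*(k + 7)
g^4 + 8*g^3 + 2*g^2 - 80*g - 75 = (g - 3)*(g + 1)*(g + 5)^2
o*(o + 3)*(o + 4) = o^3 + 7*o^2 + 12*o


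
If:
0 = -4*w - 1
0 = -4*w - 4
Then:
No Solution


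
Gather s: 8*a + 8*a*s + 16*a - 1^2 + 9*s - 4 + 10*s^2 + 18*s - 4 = 24*a + 10*s^2 + s*(8*a + 27) - 9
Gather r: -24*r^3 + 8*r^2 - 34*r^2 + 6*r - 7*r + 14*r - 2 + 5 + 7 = -24*r^3 - 26*r^2 + 13*r + 10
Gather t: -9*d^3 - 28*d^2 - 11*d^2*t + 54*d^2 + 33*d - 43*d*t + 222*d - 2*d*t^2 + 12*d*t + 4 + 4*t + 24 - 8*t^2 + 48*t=-9*d^3 + 26*d^2 + 255*d + t^2*(-2*d - 8) + t*(-11*d^2 - 31*d + 52) + 28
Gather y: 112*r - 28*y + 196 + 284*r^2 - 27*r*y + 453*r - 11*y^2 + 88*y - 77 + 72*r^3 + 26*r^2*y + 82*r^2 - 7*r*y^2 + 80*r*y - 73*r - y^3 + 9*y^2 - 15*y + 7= 72*r^3 + 366*r^2 + 492*r - y^3 + y^2*(-7*r - 2) + y*(26*r^2 + 53*r + 45) + 126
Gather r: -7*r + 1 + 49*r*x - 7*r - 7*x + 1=r*(49*x - 14) - 7*x + 2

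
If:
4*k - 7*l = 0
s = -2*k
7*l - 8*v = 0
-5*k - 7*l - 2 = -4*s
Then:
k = -2/17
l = -8/119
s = 4/17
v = -1/17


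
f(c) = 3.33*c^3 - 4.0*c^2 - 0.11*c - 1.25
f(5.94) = 554.88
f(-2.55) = -82.20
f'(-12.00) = 1534.45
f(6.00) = 573.37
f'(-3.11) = 121.39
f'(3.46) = 91.81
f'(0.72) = -0.69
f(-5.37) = -631.67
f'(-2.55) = 85.25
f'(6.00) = 311.53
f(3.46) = 88.42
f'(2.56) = 44.88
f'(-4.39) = 227.54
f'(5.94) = 304.85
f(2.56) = 28.12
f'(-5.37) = 330.93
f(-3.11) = -139.76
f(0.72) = -2.16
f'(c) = 9.99*c^2 - 8.0*c - 0.11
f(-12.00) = -6330.17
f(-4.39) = -359.59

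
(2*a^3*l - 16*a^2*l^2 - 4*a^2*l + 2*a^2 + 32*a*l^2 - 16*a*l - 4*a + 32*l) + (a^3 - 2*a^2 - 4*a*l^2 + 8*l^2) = 2*a^3*l + a^3 - 16*a^2*l^2 - 4*a^2*l + 28*a*l^2 - 16*a*l - 4*a + 8*l^2 + 32*l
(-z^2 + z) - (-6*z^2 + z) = 5*z^2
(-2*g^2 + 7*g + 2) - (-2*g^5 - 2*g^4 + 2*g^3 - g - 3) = 2*g^5 + 2*g^4 - 2*g^3 - 2*g^2 + 8*g + 5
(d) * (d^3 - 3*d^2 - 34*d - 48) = d^4 - 3*d^3 - 34*d^2 - 48*d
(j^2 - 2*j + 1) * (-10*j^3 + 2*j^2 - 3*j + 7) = -10*j^5 + 22*j^4 - 17*j^3 + 15*j^2 - 17*j + 7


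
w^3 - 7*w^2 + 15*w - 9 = (w - 3)^2*(w - 1)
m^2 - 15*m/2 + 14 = (m - 4)*(m - 7/2)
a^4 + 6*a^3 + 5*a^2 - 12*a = a*(a - 1)*(a + 3)*(a + 4)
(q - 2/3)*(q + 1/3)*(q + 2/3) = q^3 + q^2/3 - 4*q/9 - 4/27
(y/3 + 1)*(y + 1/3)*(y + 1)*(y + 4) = y^4/3 + 25*y^3/9 + 65*y^2/9 + 55*y/9 + 4/3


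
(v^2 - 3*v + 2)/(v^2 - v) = (v - 2)/v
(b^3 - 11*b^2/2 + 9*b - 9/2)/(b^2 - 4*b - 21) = (-2*b^3 + 11*b^2 - 18*b + 9)/(2*(-b^2 + 4*b + 21))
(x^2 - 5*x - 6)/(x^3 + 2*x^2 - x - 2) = (x - 6)/(x^2 + x - 2)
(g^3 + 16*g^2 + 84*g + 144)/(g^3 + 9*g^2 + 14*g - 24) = (g + 6)/(g - 1)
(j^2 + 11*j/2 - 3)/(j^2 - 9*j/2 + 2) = (j + 6)/(j - 4)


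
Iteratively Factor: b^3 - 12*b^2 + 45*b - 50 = (b - 5)*(b^2 - 7*b + 10) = (b - 5)*(b - 2)*(b - 5)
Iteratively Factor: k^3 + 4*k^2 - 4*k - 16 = (k + 2)*(k^2 + 2*k - 8) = (k + 2)*(k + 4)*(k - 2)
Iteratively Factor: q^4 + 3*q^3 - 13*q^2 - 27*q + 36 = (q + 3)*(q^3 - 13*q + 12) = (q - 1)*(q + 3)*(q^2 + q - 12) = (q - 3)*(q - 1)*(q + 3)*(q + 4)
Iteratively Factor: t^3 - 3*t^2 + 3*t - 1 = (t - 1)*(t^2 - 2*t + 1) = (t - 1)^2*(t - 1)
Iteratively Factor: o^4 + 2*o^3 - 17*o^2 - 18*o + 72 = (o + 4)*(o^3 - 2*o^2 - 9*o + 18) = (o - 2)*(o + 4)*(o^2 - 9) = (o - 2)*(o + 3)*(o + 4)*(o - 3)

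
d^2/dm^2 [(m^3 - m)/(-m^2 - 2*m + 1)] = 4*(-2*m^3 + 3*m^2 + 1)/(m^6 + 6*m^5 + 9*m^4 - 4*m^3 - 9*m^2 + 6*m - 1)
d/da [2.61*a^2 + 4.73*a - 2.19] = 5.22*a + 4.73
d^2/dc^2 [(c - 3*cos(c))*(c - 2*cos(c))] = 5*c*cos(c) + 24*sin(c)^2 + 10*sin(c) - 10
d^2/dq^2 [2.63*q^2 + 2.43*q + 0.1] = 5.26000000000000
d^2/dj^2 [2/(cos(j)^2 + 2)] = 4*(-2*sin(j)^4 - 3*sin(j)^2 + 3)/(cos(j)^2 + 2)^3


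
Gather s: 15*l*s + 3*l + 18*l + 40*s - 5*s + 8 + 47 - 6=21*l + s*(15*l + 35) + 49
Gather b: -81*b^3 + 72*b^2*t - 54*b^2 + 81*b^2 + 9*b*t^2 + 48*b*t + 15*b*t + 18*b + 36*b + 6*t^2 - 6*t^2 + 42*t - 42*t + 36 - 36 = -81*b^3 + b^2*(72*t + 27) + b*(9*t^2 + 63*t + 54)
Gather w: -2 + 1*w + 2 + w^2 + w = w^2 + 2*w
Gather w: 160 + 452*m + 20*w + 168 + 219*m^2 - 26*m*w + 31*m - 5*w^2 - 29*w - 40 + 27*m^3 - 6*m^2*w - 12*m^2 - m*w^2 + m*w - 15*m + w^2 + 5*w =27*m^3 + 207*m^2 + 468*m + w^2*(-m - 4) + w*(-6*m^2 - 25*m - 4) + 288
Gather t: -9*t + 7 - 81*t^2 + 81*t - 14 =-81*t^2 + 72*t - 7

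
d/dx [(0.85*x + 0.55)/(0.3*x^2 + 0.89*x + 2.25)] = (-0.255*x^2 - 0.33*x + 1.423)/(0.09*x^4 + 0.534*x^3 + 2.1421*x^2 + 4.005*x + 5.0625)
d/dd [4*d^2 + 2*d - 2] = 8*d + 2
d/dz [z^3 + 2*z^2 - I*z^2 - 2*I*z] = 3*z^2 + 2*z*(2 - I) - 2*I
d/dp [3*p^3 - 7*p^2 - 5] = p*(9*p - 14)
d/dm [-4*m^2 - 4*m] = -8*m - 4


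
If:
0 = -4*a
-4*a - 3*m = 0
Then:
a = 0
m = 0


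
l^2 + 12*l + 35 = (l + 5)*(l + 7)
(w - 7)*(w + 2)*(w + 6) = w^3 + w^2 - 44*w - 84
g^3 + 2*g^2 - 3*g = g*(g - 1)*(g + 3)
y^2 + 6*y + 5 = (y + 1)*(y + 5)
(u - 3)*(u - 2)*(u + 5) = u^3 - 19*u + 30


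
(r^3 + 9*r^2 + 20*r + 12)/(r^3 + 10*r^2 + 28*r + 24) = (r + 1)/(r + 2)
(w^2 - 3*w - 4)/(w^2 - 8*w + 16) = (w + 1)/(w - 4)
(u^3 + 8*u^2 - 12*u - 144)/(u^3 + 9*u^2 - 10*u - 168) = (u + 6)/(u + 7)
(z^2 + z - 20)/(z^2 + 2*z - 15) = (z - 4)/(z - 3)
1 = 1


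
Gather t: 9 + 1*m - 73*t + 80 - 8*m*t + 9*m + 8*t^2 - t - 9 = 10*m + 8*t^2 + t*(-8*m - 74) + 80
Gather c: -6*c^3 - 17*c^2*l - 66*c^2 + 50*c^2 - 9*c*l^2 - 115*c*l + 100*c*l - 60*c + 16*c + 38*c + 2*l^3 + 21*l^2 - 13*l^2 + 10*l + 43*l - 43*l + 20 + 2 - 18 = -6*c^3 + c^2*(-17*l - 16) + c*(-9*l^2 - 15*l - 6) + 2*l^3 + 8*l^2 + 10*l + 4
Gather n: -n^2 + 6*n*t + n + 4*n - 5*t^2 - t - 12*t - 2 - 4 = -n^2 + n*(6*t + 5) - 5*t^2 - 13*t - 6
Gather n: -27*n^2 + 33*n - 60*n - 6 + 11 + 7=-27*n^2 - 27*n + 12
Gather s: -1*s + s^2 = s^2 - s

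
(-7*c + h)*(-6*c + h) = 42*c^2 - 13*c*h + h^2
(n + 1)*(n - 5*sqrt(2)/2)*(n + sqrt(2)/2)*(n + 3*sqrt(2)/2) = n^4 - sqrt(2)*n^3/2 + n^3 - 17*n^2/2 - sqrt(2)*n^2/2 - 17*n/2 - 15*sqrt(2)*n/4 - 15*sqrt(2)/4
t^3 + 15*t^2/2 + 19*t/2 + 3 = (t + 1/2)*(t + 1)*(t + 6)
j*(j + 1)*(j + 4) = j^3 + 5*j^2 + 4*j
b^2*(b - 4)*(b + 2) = b^4 - 2*b^3 - 8*b^2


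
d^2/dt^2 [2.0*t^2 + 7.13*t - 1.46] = 4.00000000000000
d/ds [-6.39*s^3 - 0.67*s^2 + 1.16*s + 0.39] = -19.17*s^2 - 1.34*s + 1.16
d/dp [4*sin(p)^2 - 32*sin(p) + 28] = 8*(sin(p) - 4)*cos(p)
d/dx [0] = 0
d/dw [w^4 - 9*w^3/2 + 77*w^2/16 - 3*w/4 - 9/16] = 4*w^3 - 27*w^2/2 + 77*w/8 - 3/4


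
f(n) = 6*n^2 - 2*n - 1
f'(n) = 12*n - 2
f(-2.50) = 41.50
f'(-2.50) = -32.00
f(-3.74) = 90.41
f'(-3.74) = -46.88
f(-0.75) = 3.88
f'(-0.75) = -11.00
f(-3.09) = 62.47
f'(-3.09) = -39.08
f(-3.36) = 73.46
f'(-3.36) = -42.32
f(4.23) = 97.90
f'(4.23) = 48.76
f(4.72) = 123.23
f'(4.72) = 54.64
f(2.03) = 19.67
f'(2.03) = 22.36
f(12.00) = 839.00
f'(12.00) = 142.00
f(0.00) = -1.00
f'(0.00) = -2.00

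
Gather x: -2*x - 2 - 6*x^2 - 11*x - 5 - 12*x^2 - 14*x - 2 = -18*x^2 - 27*x - 9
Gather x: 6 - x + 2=8 - x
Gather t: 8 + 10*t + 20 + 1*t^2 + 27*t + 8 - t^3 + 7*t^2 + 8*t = -t^3 + 8*t^2 + 45*t + 36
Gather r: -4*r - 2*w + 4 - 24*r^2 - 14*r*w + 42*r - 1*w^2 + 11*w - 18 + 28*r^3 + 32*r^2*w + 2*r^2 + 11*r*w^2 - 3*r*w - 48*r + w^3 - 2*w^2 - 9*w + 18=28*r^3 + r^2*(32*w - 22) + r*(11*w^2 - 17*w - 10) + w^3 - 3*w^2 + 4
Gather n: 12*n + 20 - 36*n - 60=-24*n - 40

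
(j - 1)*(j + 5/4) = j^2 + j/4 - 5/4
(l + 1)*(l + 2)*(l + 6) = l^3 + 9*l^2 + 20*l + 12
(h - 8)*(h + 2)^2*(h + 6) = h^4 + 2*h^3 - 52*h^2 - 200*h - 192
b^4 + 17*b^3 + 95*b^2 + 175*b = b*(b + 5)^2*(b + 7)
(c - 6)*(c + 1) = c^2 - 5*c - 6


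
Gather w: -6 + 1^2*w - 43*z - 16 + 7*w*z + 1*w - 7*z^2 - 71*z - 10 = w*(7*z + 2) - 7*z^2 - 114*z - 32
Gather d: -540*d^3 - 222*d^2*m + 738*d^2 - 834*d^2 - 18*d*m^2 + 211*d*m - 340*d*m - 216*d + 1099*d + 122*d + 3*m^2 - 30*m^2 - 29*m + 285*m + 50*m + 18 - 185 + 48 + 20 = -540*d^3 + d^2*(-222*m - 96) + d*(-18*m^2 - 129*m + 1005) - 27*m^2 + 306*m - 99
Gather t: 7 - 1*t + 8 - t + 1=16 - 2*t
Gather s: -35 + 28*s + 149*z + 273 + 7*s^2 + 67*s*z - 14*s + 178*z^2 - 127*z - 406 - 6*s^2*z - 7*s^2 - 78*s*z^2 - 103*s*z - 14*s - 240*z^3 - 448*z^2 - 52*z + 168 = -6*s^2*z + s*(-78*z^2 - 36*z) - 240*z^3 - 270*z^2 - 30*z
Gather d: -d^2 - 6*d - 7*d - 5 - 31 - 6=-d^2 - 13*d - 42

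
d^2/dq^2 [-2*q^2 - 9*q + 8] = -4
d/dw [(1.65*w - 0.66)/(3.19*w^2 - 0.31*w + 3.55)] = (-5.2635*w^2 + 4.2108*w + 5.6529)/(10.1761*w^4 - 1.9778*w^3 + 22.7451*w^2 - 2.201*w + 12.6025)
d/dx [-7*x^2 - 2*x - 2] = -14*x - 2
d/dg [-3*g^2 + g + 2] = 1 - 6*g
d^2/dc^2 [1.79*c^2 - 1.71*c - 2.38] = 3.58000000000000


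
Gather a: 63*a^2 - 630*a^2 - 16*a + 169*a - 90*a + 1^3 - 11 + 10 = -567*a^2 + 63*a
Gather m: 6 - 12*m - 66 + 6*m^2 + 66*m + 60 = 6*m^2 + 54*m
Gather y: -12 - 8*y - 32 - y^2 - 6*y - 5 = -y^2 - 14*y - 49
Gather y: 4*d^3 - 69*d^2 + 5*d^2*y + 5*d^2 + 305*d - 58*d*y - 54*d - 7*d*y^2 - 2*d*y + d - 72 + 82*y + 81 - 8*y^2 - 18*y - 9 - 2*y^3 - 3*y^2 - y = 4*d^3 - 64*d^2 + 252*d - 2*y^3 + y^2*(-7*d - 11) + y*(5*d^2 - 60*d + 63)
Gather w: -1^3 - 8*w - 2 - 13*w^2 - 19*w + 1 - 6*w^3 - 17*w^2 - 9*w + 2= -6*w^3 - 30*w^2 - 36*w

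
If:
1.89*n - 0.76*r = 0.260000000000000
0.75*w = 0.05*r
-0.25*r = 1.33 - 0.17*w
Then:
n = -2.10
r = -5.57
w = -0.37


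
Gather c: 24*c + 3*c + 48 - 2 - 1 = 27*c + 45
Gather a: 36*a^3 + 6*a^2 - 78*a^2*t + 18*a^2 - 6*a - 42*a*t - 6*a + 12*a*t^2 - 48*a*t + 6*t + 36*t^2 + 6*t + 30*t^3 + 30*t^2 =36*a^3 + a^2*(24 - 78*t) + a*(12*t^2 - 90*t - 12) + 30*t^3 + 66*t^2 + 12*t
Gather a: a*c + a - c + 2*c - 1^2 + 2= a*(c + 1) + c + 1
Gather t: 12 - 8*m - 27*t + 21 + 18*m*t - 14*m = -22*m + t*(18*m - 27) + 33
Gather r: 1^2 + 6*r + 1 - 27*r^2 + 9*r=-27*r^2 + 15*r + 2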